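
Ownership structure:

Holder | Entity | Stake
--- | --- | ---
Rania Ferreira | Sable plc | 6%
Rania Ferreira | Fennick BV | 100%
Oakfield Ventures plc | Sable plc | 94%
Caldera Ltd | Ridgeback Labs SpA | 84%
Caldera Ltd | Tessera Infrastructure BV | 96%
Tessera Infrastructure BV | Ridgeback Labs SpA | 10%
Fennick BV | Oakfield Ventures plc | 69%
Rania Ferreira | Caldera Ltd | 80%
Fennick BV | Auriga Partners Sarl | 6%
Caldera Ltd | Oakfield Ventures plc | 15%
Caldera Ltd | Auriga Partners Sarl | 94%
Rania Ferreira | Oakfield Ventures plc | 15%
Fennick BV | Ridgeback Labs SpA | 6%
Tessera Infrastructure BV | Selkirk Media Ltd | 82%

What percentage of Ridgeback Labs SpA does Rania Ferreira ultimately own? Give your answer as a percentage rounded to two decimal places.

Rania reaches Ridgeback along 3 paths.
Via Fennick: 100% × 6% = 6%.
Via Caldera: 80% × 84% = 67.2%.
Via Caldera → Tessera: 80% × 96% × 10% = 7.68%.
Total: 6% + 67.2% + 7.68% = 80.88%.

80.88%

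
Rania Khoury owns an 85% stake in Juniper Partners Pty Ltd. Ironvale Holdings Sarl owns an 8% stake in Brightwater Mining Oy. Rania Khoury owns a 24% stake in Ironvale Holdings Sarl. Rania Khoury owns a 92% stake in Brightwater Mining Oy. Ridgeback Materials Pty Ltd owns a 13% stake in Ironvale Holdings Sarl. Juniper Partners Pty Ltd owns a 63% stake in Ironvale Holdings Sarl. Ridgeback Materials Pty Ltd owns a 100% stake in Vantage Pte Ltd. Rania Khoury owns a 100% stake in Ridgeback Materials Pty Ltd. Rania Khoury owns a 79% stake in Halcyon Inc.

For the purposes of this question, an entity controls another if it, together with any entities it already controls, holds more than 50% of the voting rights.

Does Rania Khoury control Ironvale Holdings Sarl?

Rania holds 85% of Juniper, so Rania controls Juniper.
Rania holds 100% of Ridgeback, so Rania controls Ridgeback.
Ridgeback and Rania and Juniper together hold 13% + 24% + 63% = 100% of Ironvale, so Rania controls Ironvale.

Yes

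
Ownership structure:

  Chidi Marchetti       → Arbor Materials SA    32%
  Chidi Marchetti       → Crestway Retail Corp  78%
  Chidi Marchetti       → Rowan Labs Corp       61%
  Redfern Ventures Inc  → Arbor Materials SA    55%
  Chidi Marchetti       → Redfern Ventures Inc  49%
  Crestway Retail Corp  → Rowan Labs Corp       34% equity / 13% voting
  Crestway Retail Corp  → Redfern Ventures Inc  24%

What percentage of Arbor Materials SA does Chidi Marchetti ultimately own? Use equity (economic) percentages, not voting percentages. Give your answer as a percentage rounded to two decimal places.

Chidi reaches Arbor along 3 paths.
Via Redfern: 49% × 55% = 26.95%.
Via Crestway → Redfern: 78% × 24% × 55% = 10.296%.
Direct stake: 32% = 32%.
Total: 26.95% + 10.296% + 32% = 69.246%.
Rounded: 69.25%.

69.25%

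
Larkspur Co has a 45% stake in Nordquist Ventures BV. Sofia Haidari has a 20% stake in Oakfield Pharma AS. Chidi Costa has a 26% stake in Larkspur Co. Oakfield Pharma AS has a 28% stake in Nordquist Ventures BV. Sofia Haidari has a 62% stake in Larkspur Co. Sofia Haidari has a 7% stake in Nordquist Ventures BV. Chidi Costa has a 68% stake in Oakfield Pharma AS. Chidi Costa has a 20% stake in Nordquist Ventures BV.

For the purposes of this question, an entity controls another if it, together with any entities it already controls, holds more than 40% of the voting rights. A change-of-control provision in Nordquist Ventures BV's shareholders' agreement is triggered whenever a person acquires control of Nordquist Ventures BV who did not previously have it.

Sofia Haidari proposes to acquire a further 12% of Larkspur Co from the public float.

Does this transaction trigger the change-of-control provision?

No

The purchase changes only Sofia's holdings, so Sofia is the only person who could newly come to control Nordquist.
Sofia holds 62% of Larkspur, so Sofia controls Larkspur.
Larkspur and Sofia together hold 45% + 7% = 52% of Nordquist, so Sofia controls Nordquist.
So Sofia already controls Nordquist before the transaction.
After the purchase, Sofia's direct stake in Larkspur rises to 62% + 12% = 74%.
Sofia controlled Nordquist already, so this is not a new person acquiring control; every other person's position is unchanged or reduced.
No new person acquires control, so the clause is not triggered.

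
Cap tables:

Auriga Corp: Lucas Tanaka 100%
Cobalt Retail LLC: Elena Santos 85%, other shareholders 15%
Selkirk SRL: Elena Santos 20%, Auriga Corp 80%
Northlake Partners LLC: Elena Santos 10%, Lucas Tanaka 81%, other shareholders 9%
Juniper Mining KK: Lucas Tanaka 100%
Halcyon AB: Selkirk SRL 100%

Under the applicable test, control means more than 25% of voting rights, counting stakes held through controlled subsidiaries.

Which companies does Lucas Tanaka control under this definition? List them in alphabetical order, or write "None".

Lucas holds 100% of Auriga, so Lucas controls Auriga.
Auriga holds 80% of Selkirk, so Lucas controls Selkirk.
Lucas holds 81% of Northlake, so Lucas controls Northlake.
Lucas holds 100% of Juniper, so Lucas controls Juniper.
Selkirk holds 100% of Halcyon, so Lucas controls Halcyon.
No other company's threshold is met.

Auriga Corp, Halcyon AB, Juniper Mining KK, Northlake Partners LLC, Selkirk SRL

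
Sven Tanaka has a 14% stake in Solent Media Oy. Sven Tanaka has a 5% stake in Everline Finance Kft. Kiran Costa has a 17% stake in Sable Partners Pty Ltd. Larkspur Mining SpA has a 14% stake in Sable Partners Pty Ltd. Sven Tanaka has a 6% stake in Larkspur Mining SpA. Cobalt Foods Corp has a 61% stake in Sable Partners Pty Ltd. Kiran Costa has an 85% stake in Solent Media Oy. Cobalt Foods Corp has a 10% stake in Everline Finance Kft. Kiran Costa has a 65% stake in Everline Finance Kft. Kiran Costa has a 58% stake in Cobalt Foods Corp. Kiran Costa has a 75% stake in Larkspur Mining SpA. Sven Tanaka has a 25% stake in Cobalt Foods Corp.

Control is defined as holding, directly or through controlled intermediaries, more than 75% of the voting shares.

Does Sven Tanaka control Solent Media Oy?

Sven's largest direct stake is 25% in Cobalt, which does not meet the threshold, so Sven controls no company.
In Solent, Sven's side holds only 14%, not > 75%.
So Sven does not control Solent.

No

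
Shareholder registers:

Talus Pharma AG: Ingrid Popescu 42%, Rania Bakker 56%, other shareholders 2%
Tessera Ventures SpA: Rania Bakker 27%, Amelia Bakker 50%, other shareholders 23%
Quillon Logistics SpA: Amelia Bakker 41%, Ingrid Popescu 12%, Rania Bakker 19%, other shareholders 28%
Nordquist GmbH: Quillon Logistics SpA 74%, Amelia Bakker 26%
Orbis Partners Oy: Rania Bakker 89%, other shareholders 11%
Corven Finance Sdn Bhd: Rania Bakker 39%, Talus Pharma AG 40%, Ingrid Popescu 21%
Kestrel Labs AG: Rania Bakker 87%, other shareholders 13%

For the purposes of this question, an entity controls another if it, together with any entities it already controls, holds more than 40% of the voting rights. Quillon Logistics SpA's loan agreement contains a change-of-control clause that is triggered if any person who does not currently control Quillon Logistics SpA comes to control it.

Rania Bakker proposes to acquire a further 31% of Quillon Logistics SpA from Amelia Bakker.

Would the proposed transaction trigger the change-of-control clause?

The purchase adds only to Rania's holdings (Amelia's stake shrinks), so Rania is the only person who could newly come to control Quillon.
Rania holds 56% of Talus, so Rania controls Talus.
Rania holds 89% of Orbis, so Rania controls Orbis.
Rania and Talus together hold 39% + 40% = 79% of Corven, so Rania controls Corven.
Rania holds 87% of Kestrel, so Rania controls Kestrel.
In Quillon, Rania's side holds only 19%, not > 40%.
So before the transaction, Rania does not control Quillon.
After the purchase, Rania's direct stake in Quillon rises to 19% + 31% = 50%, and Amelia's stake falls to 10%.
Rania holds 50% of Quillon, so Rania controls Quillon.
Rania did not control Quillon before and does after, so the clause is triggered.

Yes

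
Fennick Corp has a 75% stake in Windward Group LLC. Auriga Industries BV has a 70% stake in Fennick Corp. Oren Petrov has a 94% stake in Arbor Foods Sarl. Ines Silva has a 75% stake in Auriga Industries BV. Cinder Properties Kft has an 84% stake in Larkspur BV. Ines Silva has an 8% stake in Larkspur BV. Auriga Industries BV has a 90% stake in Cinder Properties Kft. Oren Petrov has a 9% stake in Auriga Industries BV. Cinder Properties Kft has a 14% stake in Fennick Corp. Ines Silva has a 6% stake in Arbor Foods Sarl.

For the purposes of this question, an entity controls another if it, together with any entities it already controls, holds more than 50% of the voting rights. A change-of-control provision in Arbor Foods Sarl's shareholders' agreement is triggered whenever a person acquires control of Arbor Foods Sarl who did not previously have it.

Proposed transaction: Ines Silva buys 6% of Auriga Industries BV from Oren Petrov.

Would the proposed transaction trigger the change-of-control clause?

The purchase adds only to Ines's holdings (Oren's stake shrinks), so Ines is the only person who could newly come to control Arbor.
Ines holds 75% of Auriga, so Ines controls Auriga.
Auriga holds 90% of Cinder, so Ines controls Cinder.
Auriga and Cinder together hold 70% + 14% = 84% of Fennick, so Ines controls Fennick.
Cinder and Ines together hold 84% + 8% = 92% of Larkspur, so Ines controls Larkspur.
Fennick holds 75% of Windward, so Ines controls Windward.
In Arbor, Ines's side holds only 6%, not > 50%.
So before the transaction, Ines does not control Arbor.
After the purchase, Ines's direct stake in Auriga rises to 75% + 6% = 81%, and Oren's stake falls to 3%.
Ines holds 81% of Auriga, so Ines controls Auriga.
After the transaction, Ines's side holds 6% of Arbor, not > 50%, so Ines still does not control Arbor.
No new person acquires control, so the clause is not triggered.

No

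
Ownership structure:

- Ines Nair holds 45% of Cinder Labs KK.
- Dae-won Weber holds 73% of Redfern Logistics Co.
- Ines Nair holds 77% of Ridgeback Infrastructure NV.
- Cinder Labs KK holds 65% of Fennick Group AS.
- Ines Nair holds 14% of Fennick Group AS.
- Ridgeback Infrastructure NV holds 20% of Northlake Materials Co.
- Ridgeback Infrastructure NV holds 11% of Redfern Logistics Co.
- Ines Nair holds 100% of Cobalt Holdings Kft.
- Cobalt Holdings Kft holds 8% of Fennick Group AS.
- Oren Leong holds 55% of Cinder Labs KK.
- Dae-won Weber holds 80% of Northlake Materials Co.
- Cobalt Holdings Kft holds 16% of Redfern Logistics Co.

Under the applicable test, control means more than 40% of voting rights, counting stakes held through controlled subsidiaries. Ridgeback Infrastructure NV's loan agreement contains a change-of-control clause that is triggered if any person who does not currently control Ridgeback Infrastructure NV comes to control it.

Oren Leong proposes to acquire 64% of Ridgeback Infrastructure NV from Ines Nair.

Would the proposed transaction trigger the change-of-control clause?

Yes

The purchase adds only to Oren's holdings (Ines's stake shrinks), so Oren is the only person who could newly come to control Ridgeback.
Oren holds 55% of Cinder, so Oren controls Cinder.
Cinder holds 65% of Fennick, so Oren controls Fennick.
Neither Oren nor any entity Oren controls holds any voting interest in Ridgeback.
So before the transaction, Oren does not control Ridgeback.
After the purchase, Oren holds 64% of Ridgeback directly, and Ines's stake falls to 13%.
Oren holds 64% of Ridgeback, so Oren controls Ridgeback.
Oren did not control Ridgeback before and does after, so the clause is triggered.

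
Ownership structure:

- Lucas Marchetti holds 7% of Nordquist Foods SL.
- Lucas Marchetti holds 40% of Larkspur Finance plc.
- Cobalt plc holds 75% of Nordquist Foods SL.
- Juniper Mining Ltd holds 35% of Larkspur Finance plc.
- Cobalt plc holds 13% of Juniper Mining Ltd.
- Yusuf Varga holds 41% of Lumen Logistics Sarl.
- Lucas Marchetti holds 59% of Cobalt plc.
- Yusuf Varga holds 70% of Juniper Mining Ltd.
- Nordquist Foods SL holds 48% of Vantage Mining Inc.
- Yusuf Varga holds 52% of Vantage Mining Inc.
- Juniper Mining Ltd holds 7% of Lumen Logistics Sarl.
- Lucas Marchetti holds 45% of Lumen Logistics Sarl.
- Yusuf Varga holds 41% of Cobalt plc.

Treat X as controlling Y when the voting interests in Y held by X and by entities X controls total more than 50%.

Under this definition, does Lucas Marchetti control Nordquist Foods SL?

Yes

Lucas holds 59% of Cobalt, so Lucas controls Cobalt.
Cobalt and Lucas together hold 75% + 7% = 82% of Nordquist, so Lucas controls Nordquist.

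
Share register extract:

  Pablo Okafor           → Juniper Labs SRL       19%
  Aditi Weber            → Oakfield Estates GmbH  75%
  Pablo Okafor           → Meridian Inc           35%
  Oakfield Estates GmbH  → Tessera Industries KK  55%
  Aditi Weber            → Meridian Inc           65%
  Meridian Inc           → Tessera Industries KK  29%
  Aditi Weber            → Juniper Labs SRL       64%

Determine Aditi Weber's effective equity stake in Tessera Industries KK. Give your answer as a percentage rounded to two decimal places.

Aditi reaches Tessera along 2 paths.
Via Meridian: 65% × 29% = 18.85%.
Via Oakfield: 75% × 55% = 41.25%.
Total: 18.85% + 41.25% = 60.1%.
Rounded: 60.10%.

60.10%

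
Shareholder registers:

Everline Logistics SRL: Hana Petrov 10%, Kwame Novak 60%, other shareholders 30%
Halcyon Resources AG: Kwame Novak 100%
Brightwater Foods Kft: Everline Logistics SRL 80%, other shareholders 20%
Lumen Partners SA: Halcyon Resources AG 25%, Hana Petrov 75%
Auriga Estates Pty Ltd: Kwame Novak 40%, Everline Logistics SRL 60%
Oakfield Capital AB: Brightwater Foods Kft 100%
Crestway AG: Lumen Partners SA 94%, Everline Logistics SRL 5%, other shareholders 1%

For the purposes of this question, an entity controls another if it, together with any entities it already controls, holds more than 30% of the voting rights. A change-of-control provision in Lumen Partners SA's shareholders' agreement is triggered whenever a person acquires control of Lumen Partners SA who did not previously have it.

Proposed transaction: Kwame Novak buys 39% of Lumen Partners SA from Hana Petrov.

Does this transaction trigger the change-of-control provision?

Yes

The purchase adds only to Kwame's holdings (Hana's stake shrinks), so Kwame is the only person who could newly come to control Lumen.
Kwame holds 60% of Everline, so Kwame controls Everline.
Kwame holds 100% of Halcyon, so Kwame controls Halcyon.
Everline holds 80% of Brightwater, so Kwame controls Brightwater.
Kwame and Everline together hold 40% + 60% = 100% of Auriga, so Kwame controls Auriga.
Brightwater holds 100% of Oakfield, so Kwame controls Oakfield.
In Lumen, Kwame's side holds only 25%, not > 30%.
So before the transaction, Kwame does not control Lumen.
After the purchase, Kwame holds 39% of Lumen directly, and Hana's stake falls to 36%.
Halcyon and Kwame together hold 25% + 39% = 64% of Lumen, so Kwame controls Lumen.
Kwame did not control Lumen before and does after, so the clause is triggered.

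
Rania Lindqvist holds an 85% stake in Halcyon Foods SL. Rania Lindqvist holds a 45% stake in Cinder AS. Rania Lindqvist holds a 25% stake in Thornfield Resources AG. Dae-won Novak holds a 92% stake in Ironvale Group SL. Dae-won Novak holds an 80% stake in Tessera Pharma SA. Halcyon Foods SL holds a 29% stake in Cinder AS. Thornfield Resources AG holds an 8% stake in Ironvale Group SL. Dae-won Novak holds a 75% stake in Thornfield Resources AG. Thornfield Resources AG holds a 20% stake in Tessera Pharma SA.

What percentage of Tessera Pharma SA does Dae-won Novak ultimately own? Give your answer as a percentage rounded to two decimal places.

Dae-won reaches Tessera along 2 paths.
Via Thornfield: 75% × 20% = 15%.
Direct stake: 80% = 80%.
Total: 15% + 80% = 95%.
Rounded: 95.00%.

95.00%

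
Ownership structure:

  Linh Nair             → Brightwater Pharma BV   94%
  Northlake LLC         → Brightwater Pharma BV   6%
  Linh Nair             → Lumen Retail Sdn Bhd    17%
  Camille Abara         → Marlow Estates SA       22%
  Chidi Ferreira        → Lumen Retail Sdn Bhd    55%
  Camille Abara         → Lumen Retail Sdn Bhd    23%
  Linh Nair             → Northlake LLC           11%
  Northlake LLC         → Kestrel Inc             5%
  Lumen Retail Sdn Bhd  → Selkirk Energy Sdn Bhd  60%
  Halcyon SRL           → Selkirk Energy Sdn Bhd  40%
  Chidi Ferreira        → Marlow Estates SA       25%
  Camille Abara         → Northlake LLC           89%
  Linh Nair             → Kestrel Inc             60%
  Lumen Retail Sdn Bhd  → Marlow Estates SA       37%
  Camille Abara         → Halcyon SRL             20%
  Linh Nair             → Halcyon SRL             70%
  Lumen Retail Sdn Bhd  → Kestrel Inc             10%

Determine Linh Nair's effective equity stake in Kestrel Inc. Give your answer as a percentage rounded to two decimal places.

Linh reaches Kestrel along 3 paths.
Via Northlake: 11% × 5% = 0.55%.
Direct stake: 60% = 60%.
Via Lumen: 17% × 10% = 1.7%.
Total: 0.55% + 60% + 1.7% = 62.25%.

62.25%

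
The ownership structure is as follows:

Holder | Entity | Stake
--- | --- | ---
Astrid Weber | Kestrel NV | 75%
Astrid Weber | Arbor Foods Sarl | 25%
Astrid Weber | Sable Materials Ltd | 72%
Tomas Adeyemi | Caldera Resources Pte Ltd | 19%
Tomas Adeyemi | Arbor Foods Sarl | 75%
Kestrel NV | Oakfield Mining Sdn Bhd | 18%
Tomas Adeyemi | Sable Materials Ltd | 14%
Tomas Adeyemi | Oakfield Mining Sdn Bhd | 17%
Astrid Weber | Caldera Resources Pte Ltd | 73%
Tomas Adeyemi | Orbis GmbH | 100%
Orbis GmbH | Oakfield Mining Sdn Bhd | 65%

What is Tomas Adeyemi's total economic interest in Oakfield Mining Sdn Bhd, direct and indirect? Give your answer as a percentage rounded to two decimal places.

82.00%

Tomas reaches Oakfield along 2 paths.
Via Orbis: 100% × 65% = 65%.
Direct stake: 17% = 17%.
Total: 65% + 17% = 82%.
Rounded: 82.00%.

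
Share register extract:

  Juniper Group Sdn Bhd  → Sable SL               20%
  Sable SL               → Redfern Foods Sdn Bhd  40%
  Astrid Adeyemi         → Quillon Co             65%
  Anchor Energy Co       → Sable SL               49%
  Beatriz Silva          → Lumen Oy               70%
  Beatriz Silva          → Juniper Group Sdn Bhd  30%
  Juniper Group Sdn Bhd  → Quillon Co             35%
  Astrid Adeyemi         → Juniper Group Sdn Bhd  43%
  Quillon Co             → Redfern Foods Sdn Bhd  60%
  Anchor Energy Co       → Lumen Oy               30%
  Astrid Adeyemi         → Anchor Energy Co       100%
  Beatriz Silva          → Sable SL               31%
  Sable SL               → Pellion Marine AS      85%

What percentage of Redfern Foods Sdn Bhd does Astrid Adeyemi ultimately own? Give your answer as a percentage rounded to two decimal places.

Astrid reaches Redfern along 4 paths.
Via Anchor → Sable: 100% × 49% × 40% = 19.6%.
Via Juniper → Sable: 43% × 20% × 40% = 3.44%.
Via Quillon: 65% × 60% = 39%.
Via Juniper → Quillon: 43% × 35% × 60% = 9.03%.
Total: 19.6% + 3.44% + 39% + 9.03% = 71.07%.

71.07%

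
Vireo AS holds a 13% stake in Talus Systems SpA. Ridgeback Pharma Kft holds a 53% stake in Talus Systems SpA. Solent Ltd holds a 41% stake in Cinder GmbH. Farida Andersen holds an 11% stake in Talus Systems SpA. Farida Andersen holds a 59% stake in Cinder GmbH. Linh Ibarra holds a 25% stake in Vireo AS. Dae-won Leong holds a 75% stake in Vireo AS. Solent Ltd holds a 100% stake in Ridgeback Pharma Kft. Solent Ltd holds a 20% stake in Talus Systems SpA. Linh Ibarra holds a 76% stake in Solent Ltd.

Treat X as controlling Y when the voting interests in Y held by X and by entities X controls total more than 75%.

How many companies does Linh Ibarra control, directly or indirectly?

2

Linh holds 76% of Solent, so Linh controls Solent.
Solent holds 100% of Ridgeback, so Linh controls Ridgeback.
No other company's threshold is met.
Linh controls 2 companies.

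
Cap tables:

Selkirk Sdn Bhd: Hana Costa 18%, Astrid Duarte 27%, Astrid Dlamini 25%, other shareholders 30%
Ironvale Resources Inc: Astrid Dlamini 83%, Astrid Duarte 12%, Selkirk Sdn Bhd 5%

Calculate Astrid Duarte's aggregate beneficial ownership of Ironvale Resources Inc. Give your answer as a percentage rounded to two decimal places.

13.35%

Astrid Duarte reaches Ironvale along 2 paths.
Direct stake: 12% = 12%.
Via Selkirk: 27% × 5% = 1.35%.
Total: 12% + 1.35% = 13.35%.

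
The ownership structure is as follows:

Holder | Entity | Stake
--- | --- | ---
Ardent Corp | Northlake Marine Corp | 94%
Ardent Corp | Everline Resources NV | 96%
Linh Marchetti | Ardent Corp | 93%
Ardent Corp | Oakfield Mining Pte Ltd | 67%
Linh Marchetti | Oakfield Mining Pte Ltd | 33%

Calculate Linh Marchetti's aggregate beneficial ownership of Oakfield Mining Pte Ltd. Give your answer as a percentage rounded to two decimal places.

Linh reaches Oakfield along 2 paths.
Via Ardent: 93% × 67% = 62.31%.
Direct stake: 33% = 33%.
Total: 62.31% + 33% = 95.31%.

95.31%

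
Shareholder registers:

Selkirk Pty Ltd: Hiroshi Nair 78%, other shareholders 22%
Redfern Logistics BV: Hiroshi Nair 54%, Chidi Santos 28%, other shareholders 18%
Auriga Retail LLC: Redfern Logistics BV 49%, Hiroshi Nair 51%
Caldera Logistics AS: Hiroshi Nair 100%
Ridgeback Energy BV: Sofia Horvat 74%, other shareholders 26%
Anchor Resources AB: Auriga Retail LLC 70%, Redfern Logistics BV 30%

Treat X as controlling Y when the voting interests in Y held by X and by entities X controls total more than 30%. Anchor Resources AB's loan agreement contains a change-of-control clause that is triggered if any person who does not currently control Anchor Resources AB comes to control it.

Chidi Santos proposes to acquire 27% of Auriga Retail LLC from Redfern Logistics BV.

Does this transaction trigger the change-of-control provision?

The purchase adds only to Chidi's holdings (Redfern's stake shrinks), so Chidi is the only person who could newly come to control Anchor.
Chidi's largest direct stake is 28% in Redfern, which does not meet the threshold, so Chidi controls no company.
Neither Chidi nor any entity Chidi controls holds any voting interest in Anchor.
So before the transaction, Chidi does not control Anchor.
After the purchase, Chidi holds 27% of Auriga directly, and Redfern's stake falls to 22%.
Chidi's side now holds 27% of Auriga, not > 30%, so Chidi still does not control Auriga.
After the transaction, neither Chidi nor any entity Chidi controls holds a voting interest in Anchor, so Chidi still does not control it.
No new person acquires control, so the clause is not triggered.

No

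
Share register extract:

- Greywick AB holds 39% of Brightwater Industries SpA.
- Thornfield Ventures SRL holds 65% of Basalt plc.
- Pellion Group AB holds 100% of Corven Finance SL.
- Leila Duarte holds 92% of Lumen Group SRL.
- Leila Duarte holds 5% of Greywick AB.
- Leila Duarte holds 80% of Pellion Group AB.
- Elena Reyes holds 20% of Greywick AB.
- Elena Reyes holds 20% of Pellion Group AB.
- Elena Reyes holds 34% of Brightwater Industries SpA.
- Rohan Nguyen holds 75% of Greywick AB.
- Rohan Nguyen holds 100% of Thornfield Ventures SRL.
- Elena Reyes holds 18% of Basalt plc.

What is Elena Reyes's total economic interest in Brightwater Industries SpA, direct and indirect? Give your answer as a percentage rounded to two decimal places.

41.80%

Elena reaches Brightwater along 2 paths.
Via Greywick: 20% × 39% = 7.8%.
Direct stake: 34% = 34%.
Total: 7.8% + 34% = 41.8%.
Rounded: 41.80%.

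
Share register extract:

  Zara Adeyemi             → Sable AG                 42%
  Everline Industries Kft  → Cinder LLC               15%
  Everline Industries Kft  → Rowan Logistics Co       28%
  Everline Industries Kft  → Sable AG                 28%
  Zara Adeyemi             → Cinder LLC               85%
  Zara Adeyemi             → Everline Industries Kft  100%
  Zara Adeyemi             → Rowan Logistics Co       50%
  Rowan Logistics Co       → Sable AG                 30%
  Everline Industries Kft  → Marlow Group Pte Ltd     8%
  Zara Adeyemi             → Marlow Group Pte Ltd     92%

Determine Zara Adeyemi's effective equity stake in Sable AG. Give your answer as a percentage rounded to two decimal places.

Zara reaches Sable along 4 paths.
Direct stake: 42% = 42%.
Via Everline: 100% × 28% = 28%.
Via Everline → Rowan: 100% × 28% × 30% = 8.4%.
Via Rowan: 50% × 30% = 15%.
Total: 42% + 28% + 8.4% + 15% = 93.4%.
Rounded: 93.40%.

93.40%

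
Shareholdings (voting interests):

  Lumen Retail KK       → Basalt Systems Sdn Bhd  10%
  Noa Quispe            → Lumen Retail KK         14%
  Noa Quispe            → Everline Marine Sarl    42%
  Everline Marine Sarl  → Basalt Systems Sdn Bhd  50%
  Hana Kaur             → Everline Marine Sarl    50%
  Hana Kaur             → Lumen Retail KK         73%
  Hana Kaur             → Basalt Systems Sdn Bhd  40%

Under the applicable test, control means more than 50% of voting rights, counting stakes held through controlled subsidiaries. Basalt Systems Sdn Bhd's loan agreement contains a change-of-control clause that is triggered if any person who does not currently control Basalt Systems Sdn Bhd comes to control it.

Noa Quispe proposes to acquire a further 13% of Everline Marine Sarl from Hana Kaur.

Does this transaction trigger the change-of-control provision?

The purchase adds only to Noa's holdings (Hana's stake shrinks), so Noa is the only person who could newly come to control Basalt.
Noa's largest direct stake is 42% in Everline, which does not meet the threshold, so Noa controls no company.
Neither Noa nor any entity Noa controls holds any voting interest in Basalt.
So before the transaction, Noa does not control Basalt.
After the purchase, Noa's direct stake in Everline rises to 42% + 13% = 55%, and Hana's stake falls to 37%.
Noa holds 55% of Everline, so Noa controls Everline.
After the transaction, Noa's side holds 50% of Basalt, not > 50%, so Noa still does not control Basalt.
No new person acquires control, so the clause is not triggered.

No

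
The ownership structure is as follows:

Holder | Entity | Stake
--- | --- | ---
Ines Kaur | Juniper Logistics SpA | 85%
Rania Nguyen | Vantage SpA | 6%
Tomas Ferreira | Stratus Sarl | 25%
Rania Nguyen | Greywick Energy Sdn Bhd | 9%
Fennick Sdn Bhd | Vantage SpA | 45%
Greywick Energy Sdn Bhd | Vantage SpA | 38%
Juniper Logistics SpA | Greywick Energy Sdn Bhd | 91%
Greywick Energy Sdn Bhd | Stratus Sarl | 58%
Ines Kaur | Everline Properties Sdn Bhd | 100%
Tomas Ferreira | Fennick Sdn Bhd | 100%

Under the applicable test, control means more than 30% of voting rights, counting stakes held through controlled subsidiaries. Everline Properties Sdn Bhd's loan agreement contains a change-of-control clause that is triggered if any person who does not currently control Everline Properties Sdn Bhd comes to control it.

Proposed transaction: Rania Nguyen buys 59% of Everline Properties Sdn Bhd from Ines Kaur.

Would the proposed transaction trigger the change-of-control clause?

Yes

The purchase adds only to Rania's holdings (Ines's stake shrinks), so Rania is the only person who could newly come to control Everline.
Rania's largest direct stake is 9% in Greywick, which does not meet the threshold, so Rania controls no company.
Neither Rania nor any entity Rania controls holds any voting interest in Everline.
So before the transaction, Rania does not control Everline.
After the purchase, Rania holds 59% of Everline directly, and Ines's stake falls to 41%.
Rania holds 59% of Everline, so Rania controls Everline.
Rania did not control Everline before and does after, so the clause is triggered.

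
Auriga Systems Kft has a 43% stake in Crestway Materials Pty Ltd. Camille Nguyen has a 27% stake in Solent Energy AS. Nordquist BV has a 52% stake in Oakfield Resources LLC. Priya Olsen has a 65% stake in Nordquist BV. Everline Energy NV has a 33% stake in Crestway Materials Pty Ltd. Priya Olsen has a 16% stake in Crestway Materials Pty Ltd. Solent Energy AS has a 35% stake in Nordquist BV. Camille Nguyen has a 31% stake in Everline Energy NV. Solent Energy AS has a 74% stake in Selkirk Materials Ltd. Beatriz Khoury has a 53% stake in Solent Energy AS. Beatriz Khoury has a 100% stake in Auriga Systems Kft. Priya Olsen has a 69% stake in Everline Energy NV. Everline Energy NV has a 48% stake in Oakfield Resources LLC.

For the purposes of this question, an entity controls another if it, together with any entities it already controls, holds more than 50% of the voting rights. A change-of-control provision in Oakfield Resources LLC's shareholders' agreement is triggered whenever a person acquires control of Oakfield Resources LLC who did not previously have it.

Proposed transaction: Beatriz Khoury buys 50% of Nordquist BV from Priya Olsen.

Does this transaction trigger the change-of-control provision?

Yes

The purchase adds only to Beatriz's holdings (Priya's stake shrinks), so Beatriz is the only person who could newly come to control Oakfield.
Beatriz holds 100% of Auriga, so Beatriz controls Auriga.
Beatriz holds 53% of Solent, so Beatriz controls Solent.
Solent holds 74% of Selkirk, so Beatriz controls Selkirk.
Neither Beatriz nor any entity Beatriz controls holds any voting interest in Oakfield.
So before the transaction, Beatriz does not control Oakfield.
After the purchase, Beatriz holds 50% of Nordquist directly, and Priya's stake falls to 15%.
Solent and Beatriz together hold 35% + 50% = 85% of Nordquist, so Beatriz controls Nordquist.
Nordquist holds 52% of Oakfield, so Beatriz controls Oakfield.
Beatriz did not control Oakfield before and does after, so the clause is triggered.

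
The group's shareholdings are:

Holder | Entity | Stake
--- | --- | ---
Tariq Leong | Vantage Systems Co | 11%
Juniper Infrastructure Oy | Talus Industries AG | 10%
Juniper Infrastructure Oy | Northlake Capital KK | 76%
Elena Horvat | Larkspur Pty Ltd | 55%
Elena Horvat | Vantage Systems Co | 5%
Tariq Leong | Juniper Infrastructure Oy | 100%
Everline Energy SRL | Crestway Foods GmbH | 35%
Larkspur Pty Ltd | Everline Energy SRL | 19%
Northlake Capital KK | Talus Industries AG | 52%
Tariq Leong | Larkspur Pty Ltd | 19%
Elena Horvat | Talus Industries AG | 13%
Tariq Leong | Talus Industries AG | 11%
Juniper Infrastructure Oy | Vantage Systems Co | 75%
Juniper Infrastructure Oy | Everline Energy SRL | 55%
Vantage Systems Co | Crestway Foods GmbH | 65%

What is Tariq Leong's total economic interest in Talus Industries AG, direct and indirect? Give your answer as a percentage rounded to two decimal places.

Tariq reaches Talus along 3 paths.
Via Juniper → Northlake: 100% × 76% × 52% = 39.52%.
Via Juniper: 100% × 10% = 10%.
Direct stake: 11% = 11%.
Total: 39.52% + 10% + 11% = 60.52%.

60.52%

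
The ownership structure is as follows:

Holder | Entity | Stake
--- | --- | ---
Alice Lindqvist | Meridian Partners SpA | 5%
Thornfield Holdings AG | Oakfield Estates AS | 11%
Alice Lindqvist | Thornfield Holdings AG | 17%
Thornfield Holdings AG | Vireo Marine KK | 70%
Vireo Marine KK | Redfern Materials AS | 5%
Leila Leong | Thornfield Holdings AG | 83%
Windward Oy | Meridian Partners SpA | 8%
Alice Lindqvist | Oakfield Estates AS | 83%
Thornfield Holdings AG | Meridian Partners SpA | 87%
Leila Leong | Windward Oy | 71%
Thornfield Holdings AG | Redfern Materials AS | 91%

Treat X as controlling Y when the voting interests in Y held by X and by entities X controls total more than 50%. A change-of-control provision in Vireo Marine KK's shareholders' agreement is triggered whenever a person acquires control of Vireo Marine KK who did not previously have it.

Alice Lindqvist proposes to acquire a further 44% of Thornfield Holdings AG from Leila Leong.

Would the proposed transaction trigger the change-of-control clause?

Yes

The purchase adds only to Alice's holdings (Leila's stake shrinks), so Alice is the only person who could newly come to control Vireo.
Alice holds 83% of Oakfield, so Alice controls Oakfield.
Neither Alice nor any entity Alice controls holds any voting interest in Vireo.
So before the transaction, Alice does not control Vireo.
After the purchase, Alice's direct stake in Thornfield rises to 17% + 44% = 61%, and Leila's stake falls to 39%.
Alice holds 61% of Thornfield, so Alice controls Thornfield.
Thornfield holds 70% of Vireo, so Alice controls Vireo.
Alice did not control Vireo before and does after, so the clause is triggered.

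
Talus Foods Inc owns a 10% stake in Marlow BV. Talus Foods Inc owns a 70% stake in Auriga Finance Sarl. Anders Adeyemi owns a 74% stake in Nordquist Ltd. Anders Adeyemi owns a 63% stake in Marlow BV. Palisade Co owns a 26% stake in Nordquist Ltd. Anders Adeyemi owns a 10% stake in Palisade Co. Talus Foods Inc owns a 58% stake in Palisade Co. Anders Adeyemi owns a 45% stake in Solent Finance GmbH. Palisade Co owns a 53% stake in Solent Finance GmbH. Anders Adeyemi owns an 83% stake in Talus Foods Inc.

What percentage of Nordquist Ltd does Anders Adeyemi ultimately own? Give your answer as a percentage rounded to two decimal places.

89.12%

Anders reaches Nordquist along 3 paths.
Direct stake: 74% = 74%.
Via Talus → Palisade: 83% × 58% × 26% = 12.5164%.
Via Palisade: 10% × 26% = 2.6%.
Total: 74% + 12.5164% + 2.6% = 89.1164%.
Rounded: 89.12%.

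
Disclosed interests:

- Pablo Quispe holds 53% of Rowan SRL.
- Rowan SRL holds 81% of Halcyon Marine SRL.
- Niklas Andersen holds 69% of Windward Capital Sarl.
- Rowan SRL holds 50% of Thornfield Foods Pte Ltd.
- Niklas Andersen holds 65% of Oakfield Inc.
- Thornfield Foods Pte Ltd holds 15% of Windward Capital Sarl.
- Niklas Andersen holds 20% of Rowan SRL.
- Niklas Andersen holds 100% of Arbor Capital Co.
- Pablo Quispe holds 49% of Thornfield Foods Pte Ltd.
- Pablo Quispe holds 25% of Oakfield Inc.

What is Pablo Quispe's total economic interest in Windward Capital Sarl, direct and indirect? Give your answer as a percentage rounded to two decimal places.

Pablo reaches Windward along 2 paths.
Via Rowan → Thornfield: 53% × 50% × 15% = 3.975%.
Via Thornfield: 49% × 15% = 7.35%.
Total: 3.975% + 7.35% = 11.325%.
Rounded: 11.33%.

11.33%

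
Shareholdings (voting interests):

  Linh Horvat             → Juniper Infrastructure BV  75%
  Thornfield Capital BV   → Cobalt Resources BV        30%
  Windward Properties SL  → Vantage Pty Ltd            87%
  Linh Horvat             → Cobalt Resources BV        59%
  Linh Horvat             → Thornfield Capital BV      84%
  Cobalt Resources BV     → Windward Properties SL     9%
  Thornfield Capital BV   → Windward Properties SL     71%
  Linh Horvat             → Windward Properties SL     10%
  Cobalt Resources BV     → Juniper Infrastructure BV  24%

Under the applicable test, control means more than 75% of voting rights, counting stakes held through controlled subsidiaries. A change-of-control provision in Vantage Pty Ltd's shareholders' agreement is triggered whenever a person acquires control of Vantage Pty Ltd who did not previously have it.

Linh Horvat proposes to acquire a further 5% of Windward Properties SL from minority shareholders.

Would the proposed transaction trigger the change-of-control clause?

The purchase changes only Linh's holdings, so Linh is the only person who could newly come to control Vantage.
Linh holds 84% of Thornfield, so Linh controls Thornfield.
Linh and Thornfield together hold 59% + 30% = 89% of Cobalt, so Linh controls Cobalt.
Thornfield and Linh and Cobalt together hold 71% + 10% + 9% = 90% of Windward, so Linh controls Windward.
Windward holds 87% of Vantage, so Linh controls Vantage.
So Linh already controls Vantage before the transaction.
After the purchase, Linh's direct stake in Windward rises to 10% + 5% = 15%.
Linh controlled Vantage already, so this is not a new person acquiring control; every other person's position is unchanged or reduced.
No new person acquires control, so the clause is not triggered.

No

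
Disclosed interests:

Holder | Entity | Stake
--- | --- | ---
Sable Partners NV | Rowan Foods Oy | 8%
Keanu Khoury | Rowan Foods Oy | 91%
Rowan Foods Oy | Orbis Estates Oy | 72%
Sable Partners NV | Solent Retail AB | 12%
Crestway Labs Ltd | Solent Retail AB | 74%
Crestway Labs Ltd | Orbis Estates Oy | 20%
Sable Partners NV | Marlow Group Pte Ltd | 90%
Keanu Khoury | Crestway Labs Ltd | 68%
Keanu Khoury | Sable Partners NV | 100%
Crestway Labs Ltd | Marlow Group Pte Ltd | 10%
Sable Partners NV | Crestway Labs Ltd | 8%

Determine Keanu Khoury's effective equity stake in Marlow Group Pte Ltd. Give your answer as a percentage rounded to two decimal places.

Keanu reaches Marlow along 3 paths.
Via Sable: 100% × 90% = 90%.
Via Sable → Crestway: 100% × 8% × 10% = 0.8%.
Via Crestway: 68% × 10% = 6.8%.
Total: 90% + 0.8% + 6.8% = 97.6%.
Rounded: 97.60%.

97.60%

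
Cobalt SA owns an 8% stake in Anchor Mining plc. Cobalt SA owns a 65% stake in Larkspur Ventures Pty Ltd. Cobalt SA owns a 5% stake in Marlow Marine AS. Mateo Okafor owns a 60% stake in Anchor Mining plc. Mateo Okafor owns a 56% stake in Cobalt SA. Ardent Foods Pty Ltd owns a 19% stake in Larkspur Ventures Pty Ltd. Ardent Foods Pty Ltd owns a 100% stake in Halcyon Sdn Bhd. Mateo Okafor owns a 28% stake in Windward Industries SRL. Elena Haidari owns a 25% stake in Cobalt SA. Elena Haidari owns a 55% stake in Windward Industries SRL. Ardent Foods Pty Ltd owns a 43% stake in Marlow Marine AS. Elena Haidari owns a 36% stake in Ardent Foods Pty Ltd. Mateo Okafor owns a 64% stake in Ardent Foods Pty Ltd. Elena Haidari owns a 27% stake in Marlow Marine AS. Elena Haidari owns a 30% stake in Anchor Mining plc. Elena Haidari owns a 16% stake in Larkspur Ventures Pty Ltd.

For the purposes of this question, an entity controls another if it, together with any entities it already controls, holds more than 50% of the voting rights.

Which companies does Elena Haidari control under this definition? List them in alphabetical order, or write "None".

Windward Industries SRL

Elena holds 55% of Windward, so Elena controls Windward.
No other company's threshold is met.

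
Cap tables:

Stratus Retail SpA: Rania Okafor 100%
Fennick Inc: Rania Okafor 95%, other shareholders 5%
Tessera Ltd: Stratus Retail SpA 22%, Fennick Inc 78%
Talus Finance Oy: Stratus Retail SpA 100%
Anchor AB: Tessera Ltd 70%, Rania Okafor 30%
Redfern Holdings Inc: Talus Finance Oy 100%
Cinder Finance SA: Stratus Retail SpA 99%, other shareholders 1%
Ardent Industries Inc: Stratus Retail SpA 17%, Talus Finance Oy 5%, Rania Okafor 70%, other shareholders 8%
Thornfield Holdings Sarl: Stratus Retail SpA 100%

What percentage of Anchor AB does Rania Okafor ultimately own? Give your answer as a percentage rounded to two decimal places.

97.27%

Rania reaches Anchor along 3 paths.
Via Stratus → Tessera: 100% × 22% × 70% = 15.4%.
Via Fennick → Tessera: 95% × 78% × 70% = 51.87%.
Direct stake: 30% = 30%.
Total: 15.4% + 51.87% + 30% = 97.27%.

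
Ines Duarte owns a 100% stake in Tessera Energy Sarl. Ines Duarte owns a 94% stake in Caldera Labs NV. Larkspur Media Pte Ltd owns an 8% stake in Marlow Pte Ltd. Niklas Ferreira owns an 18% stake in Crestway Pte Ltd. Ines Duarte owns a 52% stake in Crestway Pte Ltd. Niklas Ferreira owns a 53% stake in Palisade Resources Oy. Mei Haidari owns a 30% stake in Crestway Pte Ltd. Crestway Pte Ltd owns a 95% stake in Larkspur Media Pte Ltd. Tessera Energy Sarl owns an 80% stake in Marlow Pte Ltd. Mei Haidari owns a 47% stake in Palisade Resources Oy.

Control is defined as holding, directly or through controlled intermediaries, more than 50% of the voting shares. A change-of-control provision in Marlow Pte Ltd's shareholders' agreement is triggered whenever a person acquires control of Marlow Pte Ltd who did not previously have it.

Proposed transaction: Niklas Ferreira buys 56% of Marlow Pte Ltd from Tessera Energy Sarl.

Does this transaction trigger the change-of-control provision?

The purchase adds only to Niklas's holdings (Tessera's stake shrinks), so Niklas is the only person who could newly come to control Marlow.
Niklas holds 53% of Palisade, so Niklas controls Palisade.
Neither Niklas nor any entity Niklas controls holds any voting interest in Marlow.
So before the transaction, Niklas does not control Marlow.
After the purchase, Niklas holds 56% of Marlow directly, and Tessera's stake falls to 24%.
Niklas holds 56% of Marlow, so Niklas controls Marlow.
Niklas did not control Marlow before and does after, so the clause is triggered.

Yes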